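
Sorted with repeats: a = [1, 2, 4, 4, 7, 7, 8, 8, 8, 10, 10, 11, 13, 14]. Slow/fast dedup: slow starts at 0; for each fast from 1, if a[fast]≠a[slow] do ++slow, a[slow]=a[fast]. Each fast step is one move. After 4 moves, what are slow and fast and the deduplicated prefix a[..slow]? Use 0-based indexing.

(s=0,f=1) a[fast]=2≠a[slow]=1 write a[1]=2 → slow++,fast++
(s=1,f=2) a[fast]=4≠a[slow]=2 write a[2]=4 → slow++,fast++
(s=2,f=3) a[fast]=4=a[slow] dup → fast++
(s=2,f=4) a[fast]=7≠a[slow]=4 write a[3]=7 → slow++,fast++

slow=3, fast=5, prefix=[1, 2, 4, 7]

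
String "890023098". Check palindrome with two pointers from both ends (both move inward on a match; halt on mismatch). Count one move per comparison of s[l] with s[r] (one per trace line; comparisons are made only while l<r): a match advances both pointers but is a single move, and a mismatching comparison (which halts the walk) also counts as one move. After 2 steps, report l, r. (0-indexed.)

l=2, r=6

l=0 r=8: '8'=='8', l++,r--
l=1 r=7: '9'=='9', l++,r--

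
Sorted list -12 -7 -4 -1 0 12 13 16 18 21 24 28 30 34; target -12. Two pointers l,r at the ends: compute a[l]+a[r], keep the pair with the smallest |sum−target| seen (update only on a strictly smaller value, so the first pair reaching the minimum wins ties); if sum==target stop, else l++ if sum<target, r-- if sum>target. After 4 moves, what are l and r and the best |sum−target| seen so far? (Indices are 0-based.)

l=0 r=13: -12+34=22 d=34 *, r--
l=0 r=12: -12+30=18 d=30 *, r--
l=0 r=11: -12+28=16 d=28 *, r--
l=0 r=10: -12+24=12 d=24 *, r--

l=0, r=9, best |Δ|=24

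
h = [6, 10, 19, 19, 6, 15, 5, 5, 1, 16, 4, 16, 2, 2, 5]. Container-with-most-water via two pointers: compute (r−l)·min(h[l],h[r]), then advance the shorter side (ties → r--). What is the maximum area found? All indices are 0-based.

max area = 144

l=0 r=14: min(6,5)*14=70 best=70 *, r--
l=0 r=13: min(6,2)*13=26 best=70, r--
l=0 r=12: min(6,2)*12=24 best=70, r--
l=0 r=11: min(6,16)*11=66 best=70, l++
l=1 r=11: min(10,16)*10=100 best=100 *, l++
l=2 r=11: min(19,16)*9=144 best=144 *, r--
l=2 r=10: min(19,4)*8=32 best=144, r--
l=2 r=9: min(19,16)*7=112 best=144, r--
l=2 r=8: min(19,1)*6=6 best=144, r--
l=2 r=7: min(19,5)*5=25 best=144, r--
l=2 r=6: min(19,5)*4=20 best=144, r--
l=2 r=5: min(19,15)*3=45 best=144, r--
l=2 r=4: min(19,6)*2=12 best=144, r--
l=2 r=3: min(19,19)*1=19 best=144, r--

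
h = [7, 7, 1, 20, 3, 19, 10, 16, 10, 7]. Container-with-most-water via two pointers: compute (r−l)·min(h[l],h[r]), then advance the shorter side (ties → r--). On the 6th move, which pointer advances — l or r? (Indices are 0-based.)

l=0 r=9: min(7,7)*9=63 best=63 *, r--
l=0 r=8: min(7,10)*8=56 best=63, l++
l=1 r=8: min(7,10)*7=49 best=63, l++
l=2 r=8: min(1,10)*6=6 best=63, l++
l=3 r=8: min(20,10)*5=50 best=63, r--
l=3 r=7: min(20,16)*4=64 best=64 *, r--

r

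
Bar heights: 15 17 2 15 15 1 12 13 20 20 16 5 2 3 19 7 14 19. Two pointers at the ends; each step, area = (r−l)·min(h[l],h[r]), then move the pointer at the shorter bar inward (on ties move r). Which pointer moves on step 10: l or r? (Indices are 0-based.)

l=0 r=17: min(15,19)*17=255 best=255 *, l++
l=1 r=17: min(17,19)*16=272 best=272 *, l++
l=2 r=17: min(2,19)*15=30 best=272, l++
l=3 r=17: min(15,19)*14=210 best=272, l++
l=4 r=17: min(15,19)*13=195 best=272, l++
l=5 r=17: min(1,19)*12=12 best=272, l++
l=6 r=17: min(12,19)*11=132 best=272, l++
l=7 r=17: min(13,19)*10=130 best=272, l++
l=8 r=17: min(20,19)*9=171 best=272, r--
l=8 r=16: min(20,14)*8=112 best=272, r--

r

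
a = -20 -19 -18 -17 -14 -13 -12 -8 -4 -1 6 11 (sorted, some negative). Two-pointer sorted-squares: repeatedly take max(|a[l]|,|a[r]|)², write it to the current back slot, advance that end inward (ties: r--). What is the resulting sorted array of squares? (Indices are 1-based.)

[1, 16, 36, 64, 121, 144, 169, 196, 289, 324, 361, 400]

l=1 r=12: |-20|>|11| out[12]=400, l++
l=2 r=12: |-19|>|11| out[11]=361, l++
l=3 r=12: |-18|>|11| out[10]=324, l++
l=4 r=12: |-17|>|11| out[9]=289, l++
l=5 r=12: |-14|>|11| out[8]=196, l++
l=6 r=12: |-13|>|11| out[7]=169, l++
l=7 r=12: |-12|>|11| out[6]=144, l++
l=8 r=12: |-8|<=|11| out[5]=121, r--
l=8 r=11: |-8|>|6| out[4]=64, l++
l=9 r=11: |-4|<=|6| out[3]=36, r--
l=9 r=10: |-4|>|-1| out[2]=16, l++
l=10 r=10: |-1|<=|-1| out[1]=1, r--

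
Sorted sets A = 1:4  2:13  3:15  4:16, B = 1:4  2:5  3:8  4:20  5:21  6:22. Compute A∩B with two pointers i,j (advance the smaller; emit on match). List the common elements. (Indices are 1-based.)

intersection = [4]

[i=1,j=1] 4==4 emit → i++,j++
[i=2,j=2] 13>5 → j++
[i=2,j=3] 13>8 → j++
[i=2,j=4] 13<20 → i++
[i=3,j=4] 15<20 → i++
[i=4,j=4] 16<20 → i++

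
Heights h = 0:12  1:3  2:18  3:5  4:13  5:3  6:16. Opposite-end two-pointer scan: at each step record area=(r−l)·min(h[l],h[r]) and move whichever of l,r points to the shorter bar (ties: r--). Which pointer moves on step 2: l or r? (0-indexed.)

[0,6] min(12,16)*6=72 best=72 * → l++
[1,6] min(3,16)*5=15 best=72 → l++

l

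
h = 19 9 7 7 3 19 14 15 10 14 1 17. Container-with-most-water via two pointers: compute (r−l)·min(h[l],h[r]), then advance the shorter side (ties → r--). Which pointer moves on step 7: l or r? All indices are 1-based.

r

[1,12] min(19,17)*11=187 best=187 * → r--
[1,11] min(19,1)*10=10 best=187 → r--
[1,10] min(19,14)*9=126 best=187 → r--
[1,9] min(19,10)*8=80 best=187 → r--
[1,8] min(19,15)*7=105 best=187 → r--
[1,7] min(19,14)*6=84 best=187 → r--
[1,6] min(19,19)*5=95 best=187 → r--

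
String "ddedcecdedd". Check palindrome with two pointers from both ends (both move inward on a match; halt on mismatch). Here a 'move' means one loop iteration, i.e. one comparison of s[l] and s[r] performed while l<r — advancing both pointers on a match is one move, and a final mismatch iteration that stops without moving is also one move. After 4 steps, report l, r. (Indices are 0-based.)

l=0 r=10: 'd'=='d', l++,r--
l=1 r=9: 'd'=='d', l++,r--
l=2 r=8: 'e'=='e', l++,r--
l=3 r=7: 'd'=='d', l++,r--

l=4, r=6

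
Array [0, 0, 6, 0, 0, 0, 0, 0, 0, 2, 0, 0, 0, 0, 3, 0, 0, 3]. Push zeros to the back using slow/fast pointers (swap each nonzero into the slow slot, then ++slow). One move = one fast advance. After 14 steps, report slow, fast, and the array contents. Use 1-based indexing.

(s=1,f=1) a[fast]=0 → fast++
(s=1,f=2) a[fast]=0 → fast++
(s=1,f=3) a[fast]=6≠0 swap→a[1]=6 → slow++,fast++
(s=2,f=4) a[fast]=0 → fast++
(s=2,f=5) a[fast]=0 → fast++
(s=2,f=6) a[fast]=0 → fast++
(s=2,f=7) a[fast]=0 → fast++
(s=2,f=8) a[fast]=0 → fast++
(s=2,f=9) a[fast]=0 → fast++
(s=2,f=10) a[fast]=2≠0 swap→a[2]=2 → slow++,fast++
(s=3,f=11) a[fast]=0 → fast++
(s=3,f=12) a[fast]=0 → fast++
(s=3,f=13) a[fast]=0 → fast++
(s=3,f=14) a[fast]=0 → fast++

slow=3, fast=15, a=[6, 2, 0, 0, 0, 0, 0, 0, 0, 0, 0, 0, 0, 0, 3, 0, 0, 3]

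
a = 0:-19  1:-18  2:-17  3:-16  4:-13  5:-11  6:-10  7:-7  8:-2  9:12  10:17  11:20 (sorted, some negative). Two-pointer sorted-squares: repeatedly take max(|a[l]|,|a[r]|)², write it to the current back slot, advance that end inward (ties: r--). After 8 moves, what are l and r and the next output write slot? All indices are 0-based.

[0,11] |-19|<=|20| out[11]=400 → r--
[0,10] |-19|>|17| out[10]=361 → l++
[1,10] |-18|>|17| out[9]=324 → l++
[2,10] |-17|<=|17| out[8]=289 → r--
[2,9] |-17|>|12| out[7]=289 → l++
[3,9] |-16|>|12| out[6]=256 → l++
[4,9] |-13|>|12| out[5]=169 → l++
[5,9] |-11|<=|12| out[4]=144 → r--

l=5, r=8, next write slot=3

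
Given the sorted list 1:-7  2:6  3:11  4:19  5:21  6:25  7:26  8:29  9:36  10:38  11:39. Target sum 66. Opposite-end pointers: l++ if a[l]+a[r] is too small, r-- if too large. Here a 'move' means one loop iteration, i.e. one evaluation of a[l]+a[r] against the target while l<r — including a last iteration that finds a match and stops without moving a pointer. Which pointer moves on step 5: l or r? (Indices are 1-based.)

l

l=1 r=11: -7+39=32 <66, l++
l=2 r=11: 6+39=45 <66, l++
l=3 r=11: 11+39=50 <66, l++
l=4 r=11: 19+39=58 <66, l++
l=5 r=11: 21+39=60 <66, l++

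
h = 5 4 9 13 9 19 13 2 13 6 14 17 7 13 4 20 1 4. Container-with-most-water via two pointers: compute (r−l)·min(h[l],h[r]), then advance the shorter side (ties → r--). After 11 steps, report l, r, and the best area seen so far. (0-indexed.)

l=9, r=15, best area=190

[0,17] min(5,4)*17=68 best=68 * → r--
[0,16] min(5,1)*16=16 best=68 → r--
[0,15] min(5,20)*15=75 best=75 * → l++
[1,15] min(4,20)*14=56 best=75 → l++
[2,15] min(9,20)*13=117 best=117 * → l++
[3,15] min(13,20)*12=156 best=156 * → l++
[4,15] min(9,20)*11=99 best=156 → l++
[5,15] min(19,20)*10=190 best=190 * → l++
[6,15] min(13,20)*9=117 best=190 → l++
[7,15] min(2,20)*8=16 best=190 → l++
[8,15] min(13,20)*7=91 best=190 → l++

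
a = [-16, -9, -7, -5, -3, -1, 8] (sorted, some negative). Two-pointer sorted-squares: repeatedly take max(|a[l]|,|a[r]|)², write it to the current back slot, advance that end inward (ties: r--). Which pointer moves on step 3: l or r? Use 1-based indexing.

l=1 r=7: |-16|>|8| out[7]=256, l++
l=2 r=7: |-9|>|8| out[6]=81, l++
l=3 r=7: |-7|<=|8| out[5]=64, r--

r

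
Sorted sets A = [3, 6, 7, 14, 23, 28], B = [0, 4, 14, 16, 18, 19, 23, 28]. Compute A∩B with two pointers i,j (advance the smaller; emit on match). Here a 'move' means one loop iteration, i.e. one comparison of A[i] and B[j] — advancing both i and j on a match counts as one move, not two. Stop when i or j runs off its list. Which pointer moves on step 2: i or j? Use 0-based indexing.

i

i=0 j=0: 3>0, j++
i=0 j=1: 3<4, i++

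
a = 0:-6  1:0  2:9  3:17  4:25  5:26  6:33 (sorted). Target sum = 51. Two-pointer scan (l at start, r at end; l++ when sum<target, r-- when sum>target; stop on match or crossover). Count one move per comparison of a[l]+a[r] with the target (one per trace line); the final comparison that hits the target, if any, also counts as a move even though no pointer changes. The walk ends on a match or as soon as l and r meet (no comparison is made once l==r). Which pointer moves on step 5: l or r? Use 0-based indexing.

[0,6] -6+33=27 <51 → l++
[1,6] 0+33=33 <51 → l++
[2,6] 9+33=42 <51 → l++
[3,6] 17+33=50 <51 → l++
[4,6] 25+33=58 >51 → r--

r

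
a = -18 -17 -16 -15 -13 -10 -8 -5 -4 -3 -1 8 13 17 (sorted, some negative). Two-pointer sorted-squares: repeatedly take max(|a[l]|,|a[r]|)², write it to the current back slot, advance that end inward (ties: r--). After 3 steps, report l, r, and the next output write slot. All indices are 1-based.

l=3, r=13, next write slot=11

[1,14] |-18|>|17| out[14]=324 → l++
[2,14] |-17|<=|17| out[13]=289 → r--
[2,13] |-17|>|13| out[12]=289 → l++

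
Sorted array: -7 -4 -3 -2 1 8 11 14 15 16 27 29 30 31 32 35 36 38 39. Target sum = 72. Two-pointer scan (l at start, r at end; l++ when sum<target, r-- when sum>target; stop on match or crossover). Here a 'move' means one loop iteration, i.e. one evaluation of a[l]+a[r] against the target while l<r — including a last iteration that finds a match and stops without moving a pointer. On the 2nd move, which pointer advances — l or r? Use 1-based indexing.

[1,19] -7+39=32 <72 → l++
[2,19] -4+39=35 <72 → l++

l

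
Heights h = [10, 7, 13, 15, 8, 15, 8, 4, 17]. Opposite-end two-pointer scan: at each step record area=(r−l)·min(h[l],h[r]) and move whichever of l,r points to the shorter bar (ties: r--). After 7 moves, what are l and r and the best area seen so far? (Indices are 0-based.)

[0,8] min(10,17)*8=80 best=80 * → l++
[1,8] min(7,17)*7=49 best=80 → l++
[2,8] min(13,17)*6=78 best=80 → l++
[3,8] min(15,17)*5=75 best=80 → l++
[4,8] min(8,17)*4=32 best=80 → l++
[5,8] min(15,17)*3=45 best=80 → l++
[6,8] min(8,17)*2=16 best=80 → l++

l=7, r=8, best area=80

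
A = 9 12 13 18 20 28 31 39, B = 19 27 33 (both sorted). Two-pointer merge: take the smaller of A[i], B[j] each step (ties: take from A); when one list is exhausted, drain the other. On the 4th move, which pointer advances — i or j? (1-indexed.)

[i=1,j=1] A[i]=9<=B[j]=19 take 9 → i++
[i=2,j=1] A[i]=12<=B[j]=19 take 12 → i++
[i=3,j=1] A[i]=13<=B[j]=19 take 13 → i++
[i=4,j=1] A[i]=18<=B[j]=19 take 18 → i++

i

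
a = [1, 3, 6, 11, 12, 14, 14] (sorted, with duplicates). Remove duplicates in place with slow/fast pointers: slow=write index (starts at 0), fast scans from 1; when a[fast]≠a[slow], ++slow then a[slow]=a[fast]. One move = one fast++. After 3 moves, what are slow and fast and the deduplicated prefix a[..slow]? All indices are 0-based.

slow=3, fast=4, prefix=[1, 3, 6, 11]

(s=0,f=1) a[fast]=3≠a[slow]=1 write a[1]=3 → slow++,fast++
(s=1,f=2) a[fast]=6≠a[slow]=3 write a[2]=6 → slow++,fast++
(s=2,f=3) a[fast]=11≠a[slow]=6 write a[3]=11 → slow++,fast++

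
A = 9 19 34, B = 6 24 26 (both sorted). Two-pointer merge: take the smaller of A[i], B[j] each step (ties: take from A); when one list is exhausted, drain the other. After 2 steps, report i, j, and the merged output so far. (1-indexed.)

i=2, j=2, merged so far=[6, 9]

i=1 j=1: A[i]=9>B[j]=6 take 6, j++
i=1 j=2: A[i]=9<=B[j]=24 take 9, i++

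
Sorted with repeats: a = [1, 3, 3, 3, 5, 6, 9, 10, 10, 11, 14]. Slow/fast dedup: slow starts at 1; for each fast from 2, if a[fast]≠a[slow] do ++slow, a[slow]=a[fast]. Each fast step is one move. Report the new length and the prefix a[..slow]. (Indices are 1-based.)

length 8; prefix = [1, 3, 5, 6, 9, 10, 11, 14]

slow=1 fast=2: a[fast]=3≠a[slow]=1 write a[2]=3, slow++,fast++
slow=2 fast=3: a[fast]=3=a[slow] dup, fast++
slow=2 fast=4: a[fast]=3=a[slow] dup, fast++
slow=2 fast=5: a[fast]=5≠a[slow]=3 write a[3]=5, slow++,fast++
slow=3 fast=6: a[fast]=6≠a[slow]=5 write a[4]=6, slow++,fast++
slow=4 fast=7: a[fast]=9≠a[slow]=6 write a[5]=9, slow++,fast++
slow=5 fast=8: a[fast]=10≠a[slow]=9 write a[6]=10, slow++,fast++
slow=6 fast=9: a[fast]=10=a[slow] dup, fast++
slow=6 fast=10: a[fast]=11≠a[slow]=10 write a[7]=11, slow++,fast++
slow=7 fast=11: a[fast]=14≠a[slow]=11 write a[8]=14, slow++,fast++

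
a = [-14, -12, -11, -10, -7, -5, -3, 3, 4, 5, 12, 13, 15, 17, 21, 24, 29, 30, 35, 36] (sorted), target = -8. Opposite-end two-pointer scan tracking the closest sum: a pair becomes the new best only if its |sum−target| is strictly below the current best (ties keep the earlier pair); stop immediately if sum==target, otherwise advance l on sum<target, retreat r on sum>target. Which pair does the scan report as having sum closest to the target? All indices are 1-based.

pair (-12, 4) with sum -8 (|Δ|=0)

l=1 r=20: -14+36=22 d=30 *, r--
l=1 r=19: -14+35=21 d=29 *, r--
l=1 r=18: -14+30=16 d=24 *, r--
l=1 r=17: -14+29=15 d=23 *, r--
l=1 r=16: -14+24=10 d=18 *, r--
l=1 r=15: -14+21=7 d=15 *, r--
l=1 r=14: -14+17=3 d=11 *, r--
l=1 r=13: -14+15=1 d=9 *, r--
l=1 r=12: -14+13=-1 d=7 *, r--
l=1 r=11: -14+12=-2 d=6 *, r--
l=1 r=10: -14+5=-9 d=1 *, l++
l=2 r=10: -12+5=-7 d=1, r--
l=2 r=9: -12+4=-8 d=0 *, stop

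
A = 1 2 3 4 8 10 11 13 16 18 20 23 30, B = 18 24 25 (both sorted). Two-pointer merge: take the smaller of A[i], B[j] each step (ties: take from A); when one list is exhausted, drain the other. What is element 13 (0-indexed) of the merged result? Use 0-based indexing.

merged[13] = 24

i=0 j=0: A[i]=1<=B[j]=18 take 1, i++
i=1 j=0: A[i]=2<=B[j]=18 take 2, i++
i=2 j=0: A[i]=3<=B[j]=18 take 3, i++
i=3 j=0: A[i]=4<=B[j]=18 take 4, i++
i=4 j=0: A[i]=8<=B[j]=18 take 8, i++
i=5 j=0: A[i]=10<=B[j]=18 take 10, i++
i=6 j=0: A[i]=11<=B[j]=18 take 11, i++
i=7 j=0: A[i]=13<=B[j]=18 take 13, i++
i=8 j=0: A[i]=16<=B[j]=18 take 16, i++
i=9 j=0: A[i]=18<=B[j]=18 take 18, i++
i=10 j=0: A[i]=20>B[j]=18 take 18, j++
i=10 j=1: A[i]=20<=B[j]=24 take 20, i++
i=11 j=1: A[i]=23<=B[j]=24 take 23, i++
i=12 j=1: A[i]=30>B[j]=24 take 24, j++
i=12 j=2: A[i]=30>B[j]=25 take 25, j++
i=12 j=3: B done, take A[i]=30, i++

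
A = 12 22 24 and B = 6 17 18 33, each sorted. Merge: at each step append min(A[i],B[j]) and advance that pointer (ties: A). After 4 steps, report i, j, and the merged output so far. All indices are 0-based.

i=1, j=3, merged so far=[6, 12, 17, 18]

[i=0,j=0] A[i]=12>B[j]=6 take 6 → j++
[i=0,j=1] A[i]=12<=B[j]=17 take 12 → i++
[i=1,j=1] A[i]=22>B[j]=17 take 17 → j++
[i=1,j=2] A[i]=22>B[j]=18 take 18 → j++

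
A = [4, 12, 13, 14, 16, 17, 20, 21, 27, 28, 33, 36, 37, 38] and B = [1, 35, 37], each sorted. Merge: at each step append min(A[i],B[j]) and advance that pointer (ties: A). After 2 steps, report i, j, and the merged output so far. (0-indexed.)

i=1, j=1, merged so far=[1, 4]

i=0 j=0: A[i]=4>B[j]=1 take 1, j++
i=0 j=1: A[i]=4<=B[j]=35 take 4, i++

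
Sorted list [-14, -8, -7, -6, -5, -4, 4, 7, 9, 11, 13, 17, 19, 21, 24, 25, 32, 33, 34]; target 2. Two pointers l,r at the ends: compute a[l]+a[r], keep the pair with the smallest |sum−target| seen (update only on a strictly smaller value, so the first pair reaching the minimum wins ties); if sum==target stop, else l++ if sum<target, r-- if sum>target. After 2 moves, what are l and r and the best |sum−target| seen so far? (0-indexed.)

l=0 r=18: -14+34=20 d=18 *, r--
l=0 r=17: -14+33=19 d=17 *, r--

l=0, r=16, best |Δ|=17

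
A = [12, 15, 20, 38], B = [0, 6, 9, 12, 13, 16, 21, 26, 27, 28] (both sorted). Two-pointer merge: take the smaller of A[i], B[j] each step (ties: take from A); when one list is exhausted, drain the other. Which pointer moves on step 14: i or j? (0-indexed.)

i

i=0 j=0: A[i]=12>B[j]=0 take 0, j++
i=0 j=1: A[i]=12>B[j]=6 take 6, j++
i=0 j=2: A[i]=12>B[j]=9 take 9, j++
i=0 j=3: A[i]=12<=B[j]=12 take 12, i++
i=1 j=3: A[i]=15>B[j]=12 take 12, j++
i=1 j=4: A[i]=15>B[j]=13 take 13, j++
i=1 j=5: A[i]=15<=B[j]=16 take 15, i++
i=2 j=5: A[i]=20>B[j]=16 take 16, j++
i=2 j=6: A[i]=20<=B[j]=21 take 20, i++
i=3 j=6: A[i]=38>B[j]=21 take 21, j++
i=3 j=7: A[i]=38>B[j]=26 take 26, j++
i=3 j=8: A[i]=38>B[j]=27 take 27, j++
i=3 j=9: A[i]=38>B[j]=28 take 28, j++
i=3 j=10: B done, take A[i]=38, i++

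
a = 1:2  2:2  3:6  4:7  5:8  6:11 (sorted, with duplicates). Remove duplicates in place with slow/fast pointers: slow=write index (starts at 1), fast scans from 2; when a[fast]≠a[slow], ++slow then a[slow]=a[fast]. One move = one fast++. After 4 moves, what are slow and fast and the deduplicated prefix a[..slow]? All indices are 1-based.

slow=1 fast=2: a[fast]=2=a[slow] dup, fast++
slow=1 fast=3: a[fast]=6≠a[slow]=2 write a[2]=6, slow++,fast++
slow=2 fast=4: a[fast]=7≠a[slow]=6 write a[3]=7, slow++,fast++
slow=3 fast=5: a[fast]=8≠a[slow]=7 write a[4]=8, slow++,fast++

slow=4, fast=6, prefix=[2, 6, 7, 8]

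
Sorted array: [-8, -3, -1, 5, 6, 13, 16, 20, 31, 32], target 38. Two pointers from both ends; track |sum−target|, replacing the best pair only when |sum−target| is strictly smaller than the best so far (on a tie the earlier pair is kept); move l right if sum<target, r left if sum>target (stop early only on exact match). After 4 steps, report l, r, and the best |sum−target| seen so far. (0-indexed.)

l=4, r=9, best |Δ|=1

l=0 r=9: -8+32=24 d=14 *, l++
l=1 r=9: -3+32=29 d=9 *, l++
l=2 r=9: -1+32=31 d=7 *, l++
l=3 r=9: 5+32=37 d=1 *, l++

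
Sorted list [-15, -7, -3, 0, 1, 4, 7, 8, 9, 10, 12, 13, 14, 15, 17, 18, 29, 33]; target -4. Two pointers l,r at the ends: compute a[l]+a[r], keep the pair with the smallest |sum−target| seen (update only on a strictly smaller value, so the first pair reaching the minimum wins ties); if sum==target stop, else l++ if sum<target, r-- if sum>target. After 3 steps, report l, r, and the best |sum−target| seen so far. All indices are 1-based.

l=1, r=15, best |Δ|=7

l=1 r=18: -15+33=18 d=22 *, r--
l=1 r=17: -15+29=14 d=18 *, r--
l=1 r=16: -15+18=3 d=7 *, r--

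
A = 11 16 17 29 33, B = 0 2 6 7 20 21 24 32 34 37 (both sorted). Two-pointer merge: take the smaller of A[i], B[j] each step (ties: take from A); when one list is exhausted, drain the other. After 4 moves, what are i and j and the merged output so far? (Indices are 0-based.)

i=0, j=4, merged so far=[0, 2, 6, 7]

i=0 j=0: A[i]=11>B[j]=0 take 0, j++
i=0 j=1: A[i]=11>B[j]=2 take 2, j++
i=0 j=2: A[i]=11>B[j]=6 take 6, j++
i=0 j=3: A[i]=11>B[j]=7 take 7, j++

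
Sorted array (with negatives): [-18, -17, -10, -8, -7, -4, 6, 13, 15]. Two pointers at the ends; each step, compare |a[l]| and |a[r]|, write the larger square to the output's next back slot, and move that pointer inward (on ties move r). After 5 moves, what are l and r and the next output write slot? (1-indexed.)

l=1 r=9: |-18|>|15| out[9]=324, l++
l=2 r=9: |-17|>|15| out[8]=289, l++
l=3 r=9: |-10|<=|15| out[7]=225, r--
l=3 r=8: |-10|<=|13| out[6]=169, r--
l=3 r=7: |-10|>|6| out[5]=100, l++

l=4, r=7, next write slot=4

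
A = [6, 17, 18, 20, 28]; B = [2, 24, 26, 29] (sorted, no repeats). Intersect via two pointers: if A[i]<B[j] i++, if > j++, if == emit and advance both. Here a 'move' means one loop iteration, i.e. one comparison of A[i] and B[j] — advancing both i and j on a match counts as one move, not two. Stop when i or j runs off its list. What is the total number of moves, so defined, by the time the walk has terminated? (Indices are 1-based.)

i=1 j=1: 6>2, j++
i=1 j=2: 6<24, i++
i=2 j=2: 17<24, i++
i=3 j=2: 18<24, i++
i=4 j=2: 20<24, i++
i=5 j=2: 28>24, j++
i=5 j=3: 28>26, j++
i=5 j=4: 28<29, i++

8 moves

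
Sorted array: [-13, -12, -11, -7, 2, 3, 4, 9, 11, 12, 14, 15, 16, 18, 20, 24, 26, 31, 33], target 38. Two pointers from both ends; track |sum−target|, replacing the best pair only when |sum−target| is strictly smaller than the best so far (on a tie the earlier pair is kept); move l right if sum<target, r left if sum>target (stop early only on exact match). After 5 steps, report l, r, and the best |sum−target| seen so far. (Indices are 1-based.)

l=6, r=19, best |Δ|=3

l=1 r=19: -13+33=20 d=18 *, l++
l=2 r=19: -12+33=21 d=17 *, l++
l=3 r=19: -11+33=22 d=16 *, l++
l=4 r=19: -7+33=26 d=12 *, l++
l=5 r=19: 2+33=35 d=3 *, l++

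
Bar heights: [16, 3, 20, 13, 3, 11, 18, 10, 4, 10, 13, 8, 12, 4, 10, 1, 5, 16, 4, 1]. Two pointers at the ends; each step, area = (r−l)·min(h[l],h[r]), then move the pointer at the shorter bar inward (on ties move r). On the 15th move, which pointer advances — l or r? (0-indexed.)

[0,19] min(16,1)*19=19 best=19 * → r--
[0,18] min(16,4)*18=72 best=72 * → r--
[0,17] min(16,16)*17=272 best=272 * → r--
[0,16] min(16,5)*16=80 best=272 → r--
[0,15] min(16,1)*15=15 best=272 → r--
[0,14] min(16,10)*14=140 best=272 → r--
[0,13] min(16,4)*13=52 best=272 → r--
[0,12] min(16,12)*12=144 best=272 → r--
[0,11] min(16,8)*11=88 best=272 → r--
[0,10] min(16,13)*10=130 best=272 → r--
[0,9] min(16,10)*9=90 best=272 → r--
[0,8] min(16,4)*8=32 best=272 → r--
[0,7] min(16,10)*7=70 best=272 → r--
[0,6] min(16,18)*6=96 best=272 → l++
[1,6] min(3,18)*5=15 best=272 → l++

l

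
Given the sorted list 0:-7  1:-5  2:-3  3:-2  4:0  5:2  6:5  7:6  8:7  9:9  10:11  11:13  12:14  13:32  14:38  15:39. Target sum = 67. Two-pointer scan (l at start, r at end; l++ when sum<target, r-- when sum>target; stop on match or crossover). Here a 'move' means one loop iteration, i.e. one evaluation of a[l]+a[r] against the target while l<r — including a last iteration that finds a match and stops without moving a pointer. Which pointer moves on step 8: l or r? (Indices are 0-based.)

l

[0,15] -7+39=32 <67 → l++
[1,15] -5+39=34 <67 → l++
[2,15] -3+39=36 <67 → l++
[3,15] -2+39=37 <67 → l++
[4,15] 0+39=39 <67 → l++
[5,15] 2+39=41 <67 → l++
[6,15] 5+39=44 <67 → l++
[7,15] 6+39=45 <67 → l++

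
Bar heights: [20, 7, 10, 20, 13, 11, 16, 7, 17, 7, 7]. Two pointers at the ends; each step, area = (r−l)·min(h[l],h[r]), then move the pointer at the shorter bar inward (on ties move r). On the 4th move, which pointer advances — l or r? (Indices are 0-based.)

r

[0,10] min(20,7)*10=70 best=70 * → r--
[0,9] min(20,7)*9=63 best=70 → r--
[0,8] min(20,17)*8=136 best=136 * → r--
[0,7] min(20,7)*7=49 best=136 → r--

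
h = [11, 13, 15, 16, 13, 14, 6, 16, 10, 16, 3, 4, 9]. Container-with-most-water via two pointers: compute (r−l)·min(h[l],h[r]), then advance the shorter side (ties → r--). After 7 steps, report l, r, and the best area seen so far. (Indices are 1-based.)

[1,13] min(11,9)*12=108 best=108 * → r--
[1,12] min(11,4)*11=44 best=108 → r--
[1,11] min(11,3)*10=30 best=108 → r--
[1,10] min(11,16)*9=99 best=108 → l++
[2,10] min(13,16)*8=104 best=108 → l++
[3,10] min(15,16)*7=105 best=108 → l++
[4,10] min(16,16)*6=96 best=108 → r--

l=4, r=9, best area=108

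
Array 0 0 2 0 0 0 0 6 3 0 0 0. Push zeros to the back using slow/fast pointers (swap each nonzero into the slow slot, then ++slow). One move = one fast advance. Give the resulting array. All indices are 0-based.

(s=0,f=0) a[fast]=0 → fast++
(s=0,f=1) a[fast]=0 → fast++
(s=0,f=2) a[fast]=2≠0 swap→a[0]=2 → slow++,fast++
(s=1,f=3) a[fast]=0 → fast++
(s=1,f=4) a[fast]=0 → fast++
(s=1,f=5) a[fast]=0 → fast++
(s=1,f=6) a[fast]=0 → fast++
(s=1,f=7) a[fast]=6≠0 swap→a[1]=6 → slow++,fast++
(s=2,f=8) a[fast]=3≠0 swap→a[2]=3 → slow++,fast++
(s=3,f=9) a[fast]=0 → fast++
(s=3,f=10) a[fast]=0 → fast++
(s=3,f=11) a[fast]=0 → fast++

[2, 6, 3, 0, 0, 0, 0, 0, 0, 0, 0, 0]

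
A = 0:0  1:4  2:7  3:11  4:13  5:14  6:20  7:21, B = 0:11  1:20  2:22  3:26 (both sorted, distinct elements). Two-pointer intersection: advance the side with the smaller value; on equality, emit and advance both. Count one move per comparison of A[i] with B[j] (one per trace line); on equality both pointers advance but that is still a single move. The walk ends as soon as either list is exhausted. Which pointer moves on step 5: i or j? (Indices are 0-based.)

i=0 j=0: 0<11, i++
i=1 j=0: 4<11, i++
i=2 j=0: 7<11, i++
i=3 j=0: 11==11 emit, i++,j++
i=4 j=1: 13<20, i++

i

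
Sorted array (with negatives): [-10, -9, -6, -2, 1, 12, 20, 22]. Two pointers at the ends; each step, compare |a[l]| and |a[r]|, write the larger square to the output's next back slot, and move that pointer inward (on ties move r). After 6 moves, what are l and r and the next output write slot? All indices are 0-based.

l=3, r=4, next write slot=1

l=0 r=7: |-10|<=|22| out[7]=484, r--
l=0 r=6: |-10|<=|20| out[6]=400, r--
l=0 r=5: |-10|<=|12| out[5]=144, r--
l=0 r=4: |-10|>|1| out[4]=100, l++
l=1 r=4: |-9|>|1| out[3]=81, l++
l=2 r=4: |-6|>|1| out[2]=36, l++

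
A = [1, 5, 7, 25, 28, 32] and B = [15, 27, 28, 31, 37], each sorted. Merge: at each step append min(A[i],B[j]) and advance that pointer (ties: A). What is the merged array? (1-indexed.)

i=1 j=1: A[i]=1<=B[j]=15 take 1, i++
i=2 j=1: A[i]=5<=B[j]=15 take 5, i++
i=3 j=1: A[i]=7<=B[j]=15 take 7, i++
i=4 j=1: A[i]=25>B[j]=15 take 15, j++
i=4 j=2: A[i]=25<=B[j]=27 take 25, i++
i=5 j=2: A[i]=28>B[j]=27 take 27, j++
i=5 j=3: A[i]=28<=B[j]=28 take 28, i++
i=6 j=3: A[i]=32>B[j]=28 take 28, j++
i=6 j=4: A[i]=32>B[j]=31 take 31, j++
i=6 j=5: A[i]=32<=B[j]=37 take 32, i++
i=7 j=5: A done, take B[j]=37, j++

[1, 5, 7, 15, 25, 27, 28, 28, 31, 32, 37]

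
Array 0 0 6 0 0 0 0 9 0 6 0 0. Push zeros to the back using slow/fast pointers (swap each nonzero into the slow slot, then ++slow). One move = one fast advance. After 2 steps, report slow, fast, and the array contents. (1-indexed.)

slow=1 fast=1: a[fast]=0, fast++
slow=1 fast=2: a[fast]=0, fast++

slow=1, fast=3, a=[0, 0, 6, 0, 0, 0, 0, 9, 0, 6, 0, 0]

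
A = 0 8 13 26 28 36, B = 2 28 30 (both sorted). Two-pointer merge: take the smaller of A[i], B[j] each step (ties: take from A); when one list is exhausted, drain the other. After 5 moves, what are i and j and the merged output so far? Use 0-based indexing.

i=4, j=1, merged so far=[0, 2, 8, 13, 26]

i=0 j=0: A[i]=0<=B[j]=2 take 0, i++
i=1 j=0: A[i]=8>B[j]=2 take 2, j++
i=1 j=1: A[i]=8<=B[j]=28 take 8, i++
i=2 j=1: A[i]=13<=B[j]=28 take 13, i++
i=3 j=1: A[i]=26<=B[j]=28 take 26, i++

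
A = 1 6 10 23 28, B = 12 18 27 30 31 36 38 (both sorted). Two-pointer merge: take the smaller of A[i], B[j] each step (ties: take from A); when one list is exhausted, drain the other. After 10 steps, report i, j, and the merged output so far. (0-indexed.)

[i=0,j=0] A[i]=1<=B[j]=12 take 1 → i++
[i=1,j=0] A[i]=6<=B[j]=12 take 6 → i++
[i=2,j=0] A[i]=10<=B[j]=12 take 10 → i++
[i=3,j=0] A[i]=23>B[j]=12 take 12 → j++
[i=3,j=1] A[i]=23>B[j]=18 take 18 → j++
[i=3,j=2] A[i]=23<=B[j]=27 take 23 → i++
[i=4,j=2] A[i]=28>B[j]=27 take 27 → j++
[i=4,j=3] A[i]=28<=B[j]=30 take 28 → i++
[i=5,j=3] A done, take B[j]=30 → j++
[i=5,j=4] A done, take B[j]=31 → j++

i=5, j=5, merged so far=[1, 6, 10, 12, 18, 23, 27, 28, 30, 31]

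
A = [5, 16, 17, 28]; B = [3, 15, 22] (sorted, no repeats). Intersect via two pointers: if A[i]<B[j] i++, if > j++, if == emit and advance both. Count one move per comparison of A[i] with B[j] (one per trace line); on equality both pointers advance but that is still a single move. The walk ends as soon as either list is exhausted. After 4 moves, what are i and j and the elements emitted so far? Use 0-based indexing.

[i=0,j=0] 5>3 → j++
[i=0,j=1] 5<15 → i++
[i=1,j=1] 16>15 → j++
[i=1,j=2] 16<22 → i++

i=2, j=2, emitted=[]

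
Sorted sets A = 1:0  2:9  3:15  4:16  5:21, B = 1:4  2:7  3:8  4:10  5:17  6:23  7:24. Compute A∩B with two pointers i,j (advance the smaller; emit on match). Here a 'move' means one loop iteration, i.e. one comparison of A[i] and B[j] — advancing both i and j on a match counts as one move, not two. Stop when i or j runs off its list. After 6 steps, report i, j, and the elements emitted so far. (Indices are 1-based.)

i=1 j=1: 0<4, i++
i=2 j=1: 9>4, j++
i=2 j=2: 9>7, j++
i=2 j=3: 9>8, j++
i=2 j=4: 9<10, i++
i=3 j=4: 15>10, j++

i=3, j=5, emitted=[]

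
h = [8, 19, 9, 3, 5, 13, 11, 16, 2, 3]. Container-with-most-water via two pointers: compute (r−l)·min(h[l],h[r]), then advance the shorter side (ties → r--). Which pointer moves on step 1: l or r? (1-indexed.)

[1,10] min(8,3)*9=27 best=27 * → r--

r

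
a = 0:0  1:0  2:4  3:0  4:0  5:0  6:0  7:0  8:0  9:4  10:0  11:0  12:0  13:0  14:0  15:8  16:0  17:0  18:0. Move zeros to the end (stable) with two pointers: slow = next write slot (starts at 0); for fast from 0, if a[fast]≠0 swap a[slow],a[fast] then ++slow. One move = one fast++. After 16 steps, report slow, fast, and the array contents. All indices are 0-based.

slow=3, fast=16, a=[4, 4, 8, 0, 0, 0, 0, 0, 0, 0, 0, 0, 0, 0, 0, 0, 0, 0, 0]

slow=0 fast=0: a[fast]=0, fast++
slow=0 fast=1: a[fast]=0, fast++
slow=0 fast=2: a[fast]=4≠0 swap→a[0]=4, slow++,fast++
slow=1 fast=3: a[fast]=0, fast++
slow=1 fast=4: a[fast]=0, fast++
slow=1 fast=5: a[fast]=0, fast++
slow=1 fast=6: a[fast]=0, fast++
slow=1 fast=7: a[fast]=0, fast++
slow=1 fast=8: a[fast]=0, fast++
slow=1 fast=9: a[fast]=4≠0 swap→a[1]=4, slow++,fast++
slow=2 fast=10: a[fast]=0, fast++
slow=2 fast=11: a[fast]=0, fast++
slow=2 fast=12: a[fast]=0, fast++
slow=2 fast=13: a[fast]=0, fast++
slow=2 fast=14: a[fast]=0, fast++
slow=2 fast=15: a[fast]=8≠0 swap→a[2]=8, slow++,fast++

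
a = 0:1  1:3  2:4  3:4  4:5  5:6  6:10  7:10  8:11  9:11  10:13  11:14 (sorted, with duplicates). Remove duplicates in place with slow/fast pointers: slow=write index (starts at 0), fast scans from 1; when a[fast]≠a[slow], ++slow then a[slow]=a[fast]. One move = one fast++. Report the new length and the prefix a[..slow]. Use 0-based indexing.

length 9; prefix = [1, 3, 4, 5, 6, 10, 11, 13, 14]

(s=0,f=1) a[fast]=3≠a[slow]=1 write a[1]=3 → slow++,fast++
(s=1,f=2) a[fast]=4≠a[slow]=3 write a[2]=4 → slow++,fast++
(s=2,f=3) a[fast]=4=a[slow] dup → fast++
(s=2,f=4) a[fast]=5≠a[slow]=4 write a[3]=5 → slow++,fast++
(s=3,f=5) a[fast]=6≠a[slow]=5 write a[4]=6 → slow++,fast++
(s=4,f=6) a[fast]=10≠a[slow]=6 write a[5]=10 → slow++,fast++
(s=5,f=7) a[fast]=10=a[slow] dup → fast++
(s=5,f=8) a[fast]=11≠a[slow]=10 write a[6]=11 → slow++,fast++
(s=6,f=9) a[fast]=11=a[slow] dup → fast++
(s=6,f=10) a[fast]=13≠a[slow]=11 write a[7]=13 → slow++,fast++
(s=7,f=11) a[fast]=14≠a[slow]=13 write a[8]=14 → slow++,fast++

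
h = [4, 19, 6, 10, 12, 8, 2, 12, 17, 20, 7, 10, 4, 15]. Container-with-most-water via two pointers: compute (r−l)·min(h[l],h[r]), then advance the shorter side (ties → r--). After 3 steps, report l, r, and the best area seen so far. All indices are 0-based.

l=1, r=11, best area=180

l=0 r=13: min(4,15)*13=52 best=52 *, l++
l=1 r=13: min(19,15)*12=180 best=180 *, r--
l=1 r=12: min(19,4)*11=44 best=180, r--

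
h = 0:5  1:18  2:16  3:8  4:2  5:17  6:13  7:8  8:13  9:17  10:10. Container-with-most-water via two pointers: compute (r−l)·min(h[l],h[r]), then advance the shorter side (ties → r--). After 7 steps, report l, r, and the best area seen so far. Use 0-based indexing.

l=0 r=10: min(5,10)*10=50 best=50 *, l++
l=1 r=10: min(18,10)*9=90 best=90 *, r--
l=1 r=9: min(18,17)*8=136 best=136 *, r--
l=1 r=8: min(18,13)*7=91 best=136, r--
l=1 r=7: min(18,8)*6=48 best=136, r--
l=1 r=6: min(18,13)*5=65 best=136, r--
l=1 r=5: min(18,17)*4=68 best=136, r--

l=1, r=4, best area=136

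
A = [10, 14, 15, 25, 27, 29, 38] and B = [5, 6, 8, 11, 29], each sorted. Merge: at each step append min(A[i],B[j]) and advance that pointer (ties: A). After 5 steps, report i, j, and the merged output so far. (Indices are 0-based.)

i=0 j=0: A[i]=10>B[j]=5 take 5, j++
i=0 j=1: A[i]=10>B[j]=6 take 6, j++
i=0 j=2: A[i]=10>B[j]=8 take 8, j++
i=0 j=3: A[i]=10<=B[j]=11 take 10, i++
i=1 j=3: A[i]=14>B[j]=11 take 11, j++

i=1, j=4, merged so far=[5, 6, 8, 10, 11]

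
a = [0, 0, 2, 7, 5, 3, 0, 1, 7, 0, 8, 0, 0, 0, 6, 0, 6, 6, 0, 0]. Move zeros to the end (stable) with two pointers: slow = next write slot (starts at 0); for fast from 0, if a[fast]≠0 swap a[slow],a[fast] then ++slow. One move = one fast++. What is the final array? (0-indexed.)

[2, 7, 5, 3, 1, 7, 8, 6, 6, 6, 0, 0, 0, 0, 0, 0, 0, 0, 0, 0]

(s=0,f=0) a[fast]=0 → fast++
(s=0,f=1) a[fast]=0 → fast++
(s=0,f=2) a[fast]=2≠0 swap→a[0]=2 → slow++,fast++
(s=1,f=3) a[fast]=7≠0 swap→a[1]=7 → slow++,fast++
(s=2,f=4) a[fast]=5≠0 swap→a[2]=5 → slow++,fast++
(s=3,f=5) a[fast]=3≠0 swap→a[3]=3 → slow++,fast++
(s=4,f=6) a[fast]=0 → fast++
(s=4,f=7) a[fast]=1≠0 swap→a[4]=1 → slow++,fast++
(s=5,f=8) a[fast]=7≠0 swap→a[5]=7 → slow++,fast++
(s=6,f=9) a[fast]=0 → fast++
(s=6,f=10) a[fast]=8≠0 swap→a[6]=8 → slow++,fast++
(s=7,f=11) a[fast]=0 → fast++
(s=7,f=12) a[fast]=0 → fast++
(s=7,f=13) a[fast]=0 → fast++
(s=7,f=14) a[fast]=6≠0 swap→a[7]=6 → slow++,fast++
(s=8,f=15) a[fast]=0 → fast++
(s=8,f=16) a[fast]=6≠0 swap→a[8]=6 → slow++,fast++
(s=9,f=17) a[fast]=6≠0 swap→a[9]=6 → slow++,fast++
(s=10,f=18) a[fast]=0 → fast++
(s=10,f=19) a[fast]=0 → fast++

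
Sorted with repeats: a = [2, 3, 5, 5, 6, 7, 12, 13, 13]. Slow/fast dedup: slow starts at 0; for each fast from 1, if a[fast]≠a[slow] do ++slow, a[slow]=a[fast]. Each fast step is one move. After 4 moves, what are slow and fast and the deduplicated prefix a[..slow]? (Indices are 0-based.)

slow=3, fast=5, prefix=[2, 3, 5, 6]

(s=0,f=1) a[fast]=3≠a[slow]=2 write a[1]=3 → slow++,fast++
(s=1,f=2) a[fast]=5≠a[slow]=3 write a[2]=5 → slow++,fast++
(s=2,f=3) a[fast]=5=a[slow] dup → fast++
(s=2,f=4) a[fast]=6≠a[slow]=5 write a[3]=6 → slow++,fast++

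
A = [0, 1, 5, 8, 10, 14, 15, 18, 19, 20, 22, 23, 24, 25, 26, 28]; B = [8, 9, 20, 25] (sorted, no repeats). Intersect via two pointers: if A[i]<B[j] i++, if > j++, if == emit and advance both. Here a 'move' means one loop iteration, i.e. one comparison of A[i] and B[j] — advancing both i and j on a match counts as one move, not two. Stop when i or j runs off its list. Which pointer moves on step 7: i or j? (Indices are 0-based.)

[i=0,j=0] 0<8 → i++
[i=1,j=0] 1<8 → i++
[i=2,j=0] 5<8 → i++
[i=3,j=0] 8==8 emit → i++,j++
[i=4,j=1] 10>9 → j++
[i=4,j=2] 10<20 → i++
[i=5,j=2] 14<20 → i++

i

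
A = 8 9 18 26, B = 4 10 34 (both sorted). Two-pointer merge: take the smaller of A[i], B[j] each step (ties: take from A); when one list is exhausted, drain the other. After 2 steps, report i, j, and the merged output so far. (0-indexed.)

i=1, j=1, merged so far=[4, 8]

[i=0,j=0] A[i]=8>B[j]=4 take 4 → j++
[i=0,j=1] A[i]=8<=B[j]=10 take 8 → i++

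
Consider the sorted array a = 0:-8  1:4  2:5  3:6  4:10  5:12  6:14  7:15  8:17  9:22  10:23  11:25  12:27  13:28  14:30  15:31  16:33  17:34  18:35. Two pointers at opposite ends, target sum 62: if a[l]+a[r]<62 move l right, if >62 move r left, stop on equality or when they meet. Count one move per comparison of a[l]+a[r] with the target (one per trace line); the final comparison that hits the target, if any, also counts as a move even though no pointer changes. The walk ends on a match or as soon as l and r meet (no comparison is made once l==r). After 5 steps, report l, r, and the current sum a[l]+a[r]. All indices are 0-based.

l=5, r=18, sum=47

[0,18] -8+35=27 <62 → l++
[1,18] 4+35=39 <62 → l++
[2,18] 5+35=40 <62 → l++
[3,18] 6+35=41 <62 → l++
[4,18] 10+35=45 <62 → l++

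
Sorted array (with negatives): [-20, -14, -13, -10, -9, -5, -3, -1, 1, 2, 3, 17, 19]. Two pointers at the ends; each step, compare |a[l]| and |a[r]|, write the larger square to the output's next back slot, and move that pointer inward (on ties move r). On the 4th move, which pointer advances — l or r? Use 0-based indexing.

l

l=0 r=12: |-20|>|19| out[12]=400, l++
l=1 r=12: |-14|<=|19| out[11]=361, r--
l=1 r=11: |-14|<=|17| out[10]=289, r--
l=1 r=10: |-14|>|3| out[9]=196, l++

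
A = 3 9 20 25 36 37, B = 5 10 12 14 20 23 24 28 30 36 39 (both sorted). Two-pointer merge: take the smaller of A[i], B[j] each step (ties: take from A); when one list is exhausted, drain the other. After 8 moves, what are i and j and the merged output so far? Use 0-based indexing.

i=3, j=5, merged so far=[3, 5, 9, 10, 12, 14, 20, 20]

i=0 j=0: A[i]=3<=B[j]=5 take 3, i++
i=1 j=0: A[i]=9>B[j]=5 take 5, j++
i=1 j=1: A[i]=9<=B[j]=10 take 9, i++
i=2 j=1: A[i]=20>B[j]=10 take 10, j++
i=2 j=2: A[i]=20>B[j]=12 take 12, j++
i=2 j=3: A[i]=20>B[j]=14 take 14, j++
i=2 j=4: A[i]=20<=B[j]=20 take 20, i++
i=3 j=4: A[i]=25>B[j]=20 take 20, j++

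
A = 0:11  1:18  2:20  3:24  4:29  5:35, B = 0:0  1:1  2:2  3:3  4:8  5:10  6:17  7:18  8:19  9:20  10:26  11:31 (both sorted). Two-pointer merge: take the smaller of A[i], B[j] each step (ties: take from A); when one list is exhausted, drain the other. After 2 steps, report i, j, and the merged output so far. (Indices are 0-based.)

i=0, j=2, merged so far=[0, 1]

i=0 j=0: A[i]=11>B[j]=0 take 0, j++
i=0 j=1: A[i]=11>B[j]=1 take 1, j++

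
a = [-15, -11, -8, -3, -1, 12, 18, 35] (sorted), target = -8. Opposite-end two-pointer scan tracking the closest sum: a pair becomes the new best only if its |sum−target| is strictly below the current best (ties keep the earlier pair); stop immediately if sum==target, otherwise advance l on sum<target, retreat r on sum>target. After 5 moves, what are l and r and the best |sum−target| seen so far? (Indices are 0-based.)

l=2, r=4, best |Δ|=4

[0,7] -15+35=20 d=28 * → r--
[0,6] -15+18=3 d=11 * → r--
[0,5] -15+12=-3 d=5 * → r--
[0,4] -15+-1=-16 d=8 → l++
[1,4] -11+-1=-12 d=4 * → l++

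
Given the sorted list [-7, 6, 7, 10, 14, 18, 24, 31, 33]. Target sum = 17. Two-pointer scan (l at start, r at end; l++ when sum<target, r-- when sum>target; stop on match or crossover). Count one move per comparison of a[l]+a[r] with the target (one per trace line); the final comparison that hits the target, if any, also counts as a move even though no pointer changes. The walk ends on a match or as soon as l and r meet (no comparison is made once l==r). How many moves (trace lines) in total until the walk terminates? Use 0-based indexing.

3 moves

[0,8] -7+33=26 >17 → r--
[0,7] -7+31=24 >17 → r--
[0,6] -7+24=17 → found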